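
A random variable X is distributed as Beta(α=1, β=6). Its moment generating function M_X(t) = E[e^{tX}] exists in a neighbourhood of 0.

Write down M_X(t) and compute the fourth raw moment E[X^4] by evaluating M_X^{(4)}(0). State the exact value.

E[X^4] = M^(4)(0) = 1/210

M_X(t) = ₁F₁(1; 7; t)
M^(4)(t) = ₁F₁(5; 11; t)/210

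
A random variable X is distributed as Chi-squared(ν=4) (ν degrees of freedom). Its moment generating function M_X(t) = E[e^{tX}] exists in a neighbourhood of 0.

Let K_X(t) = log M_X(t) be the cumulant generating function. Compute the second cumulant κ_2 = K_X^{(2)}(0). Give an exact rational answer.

M_X(t) = (1 - 2*t)^(-2)
K_X(t) = log M_X(t) = -2*log(1 - 2*t)
dK/dt = -4/(2*t - 1)
d^2K/dt^2 = 8/(4*t^2 - 4*t + 1)

κ_2 = d^2K/dt^2 |_{t=0} = 8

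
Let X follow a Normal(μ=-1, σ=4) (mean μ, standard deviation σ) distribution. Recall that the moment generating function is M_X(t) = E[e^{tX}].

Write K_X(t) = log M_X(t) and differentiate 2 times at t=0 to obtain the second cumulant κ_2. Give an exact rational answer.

M_X(t) = e^(8*t^2 - t)
K_X(t) = log M_X(t) = 8*t^2 - t
dK/dt = 16*t - 1
d^2K/dt^2 = 16

κ_2 = d^2K/dt^2 |_{t=0} = 16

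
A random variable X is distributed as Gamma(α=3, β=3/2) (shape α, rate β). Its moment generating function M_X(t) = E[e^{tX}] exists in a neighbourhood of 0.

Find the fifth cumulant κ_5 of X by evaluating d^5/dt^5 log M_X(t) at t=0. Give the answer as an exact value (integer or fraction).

M_X(t) = 27/(8*(3/2 - t)^3)
K_X(t) = log M_X(t) = -3*log(3/2 - t) - 3*log(2) + 3*log(3)
D^5[K](t) = -2304/(32*t^5 - 240*t^4 + 720*t^3 - 1080*t^2 + 810*t - 243)

κ_5 = D^5[K](0) = 256/27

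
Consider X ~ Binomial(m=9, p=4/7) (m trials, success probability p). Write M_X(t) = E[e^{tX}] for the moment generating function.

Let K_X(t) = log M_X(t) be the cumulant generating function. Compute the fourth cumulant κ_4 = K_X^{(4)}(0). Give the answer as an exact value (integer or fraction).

M_X(t) = (4*e^(t)/7 + 3/7)^9
K_X(t) = log M_X(t) = 9*log(4*e^(t)/7 + 3/7)
D^4[K](t) = (1728*e^(3*t) - 5184*e^(2*t) + 972*e^(t))/(256*e^(4*t) + 768*e^(3*t) + 864*e^(2*t) + 432*e^(t) + 81)

κ_4 = D^4[K](0) = -2484/2401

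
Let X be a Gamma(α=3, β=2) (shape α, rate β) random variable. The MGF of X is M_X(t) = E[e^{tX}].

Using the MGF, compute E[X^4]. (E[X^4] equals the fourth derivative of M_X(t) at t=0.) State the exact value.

M_X(t) = 8/(2 - t)^3
D^4[M](t) = -2880/(t^7 - 14*t^6 + 84*t^5 - 280*t^4 + 560*t^3 - 672*t^2 + 448*t - 128)

E[X^4] = D^4[M](0) = 45/2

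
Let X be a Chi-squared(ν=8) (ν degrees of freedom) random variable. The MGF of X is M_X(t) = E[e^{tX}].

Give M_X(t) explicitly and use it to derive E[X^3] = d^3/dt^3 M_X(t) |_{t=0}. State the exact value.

M_X(t) = (1 - 2*t)^(-4)
D^3[M](t) = -960/(128*t^7 - 448*t^6 + 672*t^5 - 560*t^4 + 280*t^3 - 84*t^2 + 14*t - 1)

E[X^3] = D^3[M](0) = 960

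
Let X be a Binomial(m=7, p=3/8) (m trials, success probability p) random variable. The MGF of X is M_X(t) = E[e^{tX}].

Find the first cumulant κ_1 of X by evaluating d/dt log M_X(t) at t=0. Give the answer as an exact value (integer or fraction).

κ_1 = K^(1)(0) = 21/8

M_X(t) = (3*e^(t)/8 + 5/8)^7
K_X(t) = log M_X(t) = 7*log(3*e^(t)/8 + 5/8)
K^(1)(t) = 21*e^(t)/(3*e^(t) + 5)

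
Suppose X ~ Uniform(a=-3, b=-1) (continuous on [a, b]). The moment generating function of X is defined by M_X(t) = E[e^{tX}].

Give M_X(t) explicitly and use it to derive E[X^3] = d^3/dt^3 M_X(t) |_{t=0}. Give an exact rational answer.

E[X^3] = d^3M/dt^3 |_{t=0} = -10

M_X(t) = (e^(-t) - e^(-3*t))/(2*t)
dM/dt = (-t*e^(2*t) + 3*t - e^(2*t) + 1)*e^(-3*t)/(2*t^2)
d^2M/dt^2 = (t^2*e^(2*t) - 9*t^2 + 2*t*e^(2*t) - 6*t + 2*e^(2*t) - 2)*e^(-3*t)/(2*t^3)
d^3M/dt^3 = (-t^3*e^(2*t) + 27*t^3 - 3*t^2*e^(2*t) + 27*t^2 - 6*t*e^(2*t) + 18*t - 6*e^(2*t) + 6)*e^(-3*t)/(2*t^4)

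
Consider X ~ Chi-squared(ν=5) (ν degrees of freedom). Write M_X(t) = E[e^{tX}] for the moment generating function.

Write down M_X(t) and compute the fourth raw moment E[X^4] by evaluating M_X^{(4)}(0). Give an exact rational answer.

E[X^4] = d^4M/dt^4 |_{t=0} = 3465

M_X(t) = (1 - 2*t)^(-5/2)
dM/dt = -5/(8*t^3*√(1 - 2*t) - 12*t^2*√(1 - 2*t) + 6*t*√(1 - 2*t) - √(1 - 2*t))
d^2M/dt^2 = 35/(16*t^4*√(1 - 2*t) - 32*t^3*√(1 - 2*t) + 24*t^2*√(1 - 2*t) - 8*t*√(1 - 2*t) + √(1 - 2*t))
d^3M/dt^3 = -315/(32*t^5*√(1 - 2*t) - 80*t^4*√(1 - 2*t) + 80*t^3*√(1 - 2*t) - 40*t^2*√(1 - 2*t) + 10*t*√(1 - 2*t) - √(1 - 2*t))
d^4M/dt^4 = 3465/(64*t^6*√(1 - 2*t) - 192*t^5*√(1 - 2*t) + 240*t^4*√(1 - 2*t) - 160*t^3*√(1 - 2*t) + 60*t^2*√(1 - 2*t) - 12*t*√(1 - 2*t) + √(1 - 2*t))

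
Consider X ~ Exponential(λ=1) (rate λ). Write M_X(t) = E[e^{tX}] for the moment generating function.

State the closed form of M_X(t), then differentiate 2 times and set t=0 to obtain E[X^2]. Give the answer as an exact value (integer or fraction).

M_X(t) = 1/(1 - t)
M′(t) = 1/(t^2 - 2*t + 1)
M′′(t) = -2/(t^3 - 3*t^2 + 3*t - 1)

E[X^2] = M′′(0) = 2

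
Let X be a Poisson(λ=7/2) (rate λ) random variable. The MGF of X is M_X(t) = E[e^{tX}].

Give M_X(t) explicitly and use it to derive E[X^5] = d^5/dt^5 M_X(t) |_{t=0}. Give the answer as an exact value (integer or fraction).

E[X^5] = M^(5)(0) = 105119/32

M_X(t) = e^(7*e^(t)/2 - 7/2)
M^(5)(t) = (16807*e^(5*t)*e^(7*e^(t)/2) + 48020*e^(4*t)*e^(7*e^(t)/2) + 34300*e^(3*t)*e^(7*e^(t)/2) + 5880*e^(2*t)*e^(7*e^(t)/2) + 112*e^(t)*e^(7*e^(t)/2))*e^(-7/2)/32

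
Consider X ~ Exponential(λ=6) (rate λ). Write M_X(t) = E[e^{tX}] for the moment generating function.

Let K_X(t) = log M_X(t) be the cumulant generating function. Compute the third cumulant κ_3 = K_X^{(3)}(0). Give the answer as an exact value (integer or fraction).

M_X(t) = 6/(6 - t)
K_X(t) = log M_X(t) = -log(6 - t) + log(6)
D^3[K](t) = -2/(t^3 - 18*t^2 + 108*t - 216)

κ_3 = D^3[K](0) = 1/108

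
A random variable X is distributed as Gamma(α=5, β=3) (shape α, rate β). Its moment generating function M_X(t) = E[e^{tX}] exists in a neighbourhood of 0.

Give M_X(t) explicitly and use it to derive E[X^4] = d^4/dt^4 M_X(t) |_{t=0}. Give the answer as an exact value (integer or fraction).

M_X(t) = 243/(3 - t)^5
M^(4)(t) = -408240/(t^9 - 27*t^8 + 324*t^7 - 2268*t^6 + 10206*t^5 - 30618*t^4 + 61236*t^3 - 78732*t^2 + 59049*t - 19683)

E[X^4] = M^(4)(0) = 560/27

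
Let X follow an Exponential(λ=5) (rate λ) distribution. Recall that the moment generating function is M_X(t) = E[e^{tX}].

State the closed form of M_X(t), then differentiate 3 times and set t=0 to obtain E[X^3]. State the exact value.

M_X(t) = 5/(5 - t)
M′(t) = 5/(t^2 - 10*t + 25)
M′′(t) = -10/(t^3 - 15*t^2 + 75*t - 125)
M′′′(t) = 30/(t^4 - 20*t^3 + 150*t^2 - 500*t + 625)

E[X^3] = M′′′(0) = 6/125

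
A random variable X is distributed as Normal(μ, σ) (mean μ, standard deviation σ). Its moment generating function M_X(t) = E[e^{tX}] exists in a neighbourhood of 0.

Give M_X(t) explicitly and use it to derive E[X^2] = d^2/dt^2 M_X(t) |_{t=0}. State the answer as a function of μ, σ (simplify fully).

E[X^2] = M^(2)(0) = μ^2 + σ^2

M_X(t) = e^(μ*t + σ^2*t^2/2)
M^(2)(t) = μ^2*e^(μ*t)*e^(σ^2*t^2/2) + 2*μ*σ^2*t*e^(μ*t)*e^(σ^2*t^2/2) + σ^4*t^2*e^(μ*t)*e^(σ^2*t^2/2) + σ^2*e^(μ*t)*e^(σ^2*t^2/2)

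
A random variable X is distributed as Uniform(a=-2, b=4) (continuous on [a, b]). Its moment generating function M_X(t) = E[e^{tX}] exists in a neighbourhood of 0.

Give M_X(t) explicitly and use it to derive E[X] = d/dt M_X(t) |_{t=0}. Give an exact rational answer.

M_X(t) = (e^(4*t) - e^(-2*t))/(6*t)
M^(1)(t) = (4*t*e^(6*t) + 2*t - e^(6*t) + 1)*e^(-2*t)/(6*t^2)

E[X] = M^(1)(0) = 1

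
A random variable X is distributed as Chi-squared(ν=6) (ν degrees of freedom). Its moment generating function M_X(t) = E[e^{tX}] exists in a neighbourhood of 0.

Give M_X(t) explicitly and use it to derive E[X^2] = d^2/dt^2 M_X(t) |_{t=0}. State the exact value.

M_X(t) = (1 - 2*t)^(-3)
D^2[M](t) = -48/(32*t^5 - 80*t^4 + 80*t^3 - 40*t^2 + 10*t - 1)

E[X^2] = D^2[M](0) = 48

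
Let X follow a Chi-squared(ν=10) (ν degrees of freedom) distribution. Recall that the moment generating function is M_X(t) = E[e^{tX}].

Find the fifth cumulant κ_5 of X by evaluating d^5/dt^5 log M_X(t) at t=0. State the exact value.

M_X(t) = (1 - 2*t)^(-5)
K_X(t) = log M_X(t) = -5*log(1 - 2*t)
K^(5)(t) = -3840/(32*t^5 - 80*t^4 + 80*t^3 - 40*t^2 + 10*t - 1)

κ_5 = K^(5)(0) = 3840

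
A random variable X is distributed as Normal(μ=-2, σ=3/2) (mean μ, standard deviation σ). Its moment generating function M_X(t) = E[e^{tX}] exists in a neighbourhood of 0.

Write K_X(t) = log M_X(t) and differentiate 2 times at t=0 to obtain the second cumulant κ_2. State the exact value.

κ_2 = K′′(0) = 9/4

M_X(t) = e^(9*t^2/8 - 2*t)
K_X(t) = log M_X(t) = 9*t^2/8 - 2*t
K′(t) = 9*t/4 - 2
K′′(t) = 9/4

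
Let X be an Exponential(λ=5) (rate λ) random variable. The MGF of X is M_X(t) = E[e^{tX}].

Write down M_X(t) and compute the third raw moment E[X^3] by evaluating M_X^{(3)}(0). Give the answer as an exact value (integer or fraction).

E[X^3] = M′′′(0) = 6/125

M_X(t) = 5/(5 - t)
M′(t) = 5/(t^2 - 10*t + 25)
M′′(t) = -10/(t^3 - 15*t^2 + 75*t - 125)
M′′′(t) = 30/(t^4 - 20*t^3 + 150*t^2 - 500*t + 625)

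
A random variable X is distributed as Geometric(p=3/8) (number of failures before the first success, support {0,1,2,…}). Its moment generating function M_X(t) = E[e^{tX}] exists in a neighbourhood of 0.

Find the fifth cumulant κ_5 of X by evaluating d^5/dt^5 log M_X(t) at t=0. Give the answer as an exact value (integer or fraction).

κ_5 = d^5K/dt^5 |_{t=0} = 84760/81

M_X(t) = 3/(8*(1 - 5*e^(t)/8))
K_X(t) = log M_X(t) = -log(1 - 5*e^(t)/8) - 3*log(2) + log(3)
dK/dt = -5*e^(t)/(5*e^(t) - 8)
d^2K/dt^2 = 40*e^(t)/(25*e^(2*t) - 80*e^(t) + 64)
d^3K/dt^3 = (-200*e^(2*t) - 320*e^(t))/(125*e^(3*t) - 600*e^(2*t) + 960*e^(t) - 512)
d^4K/dt^4 = (1000*e^(3*t) + 6400*e^(2*t) + 2560*e^(t))/(625*e^(4*t) - 4000*e^(3*t) + 9600*e^(2*t) - 10240*e^(t) + 4096)
d^5K/dt^5 = (-5000*e^(4*t) - 88000*e^(3*t) - 140800*e^(2*t) - 20480*e^(t))/(3125*e^(5*t) - 25000*e^(4*t) + 80000*e^(3*t) - 128000*e^(2*t) + 102400*e^(t) - 32768)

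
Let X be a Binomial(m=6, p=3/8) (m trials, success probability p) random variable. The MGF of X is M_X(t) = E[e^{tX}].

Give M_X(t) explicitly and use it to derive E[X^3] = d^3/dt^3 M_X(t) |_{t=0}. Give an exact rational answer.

E[X^3] = M′′′(0) = 1359/64

M_X(t) = (3*e^(t)/8 + 5/8)^6
M′(t) = 2187*e^(6*t)/131072 + 18225*e^(5*t)/131072 + 30375*e^(4*t)/65536 + 50625*e^(3*t)/65536 + 84375*e^(2*t)/131072 + 28125*e^(t)/131072
M′′(t) = 6561*e^(6*t)/65536 + 91125*e^(5*t)/131072 + 30375*e^(4*t)/16384 + 151875*e^(3*t)/65536 + 84375*e^(2*t)/65536 + 28125*e^(t)/131072
M′′′(t) = 19683*e^(6*t)/32768 + 455625*e^(5*t)/131072 + 30375*e^(4*t)/4096 + 455625*e^(3*t)/65536 + 84375*e^(2*t)/32768 + 28125*e^(t)/131072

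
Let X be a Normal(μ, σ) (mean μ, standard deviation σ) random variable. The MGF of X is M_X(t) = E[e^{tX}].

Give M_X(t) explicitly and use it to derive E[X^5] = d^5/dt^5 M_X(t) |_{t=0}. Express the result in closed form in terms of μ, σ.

E[X^5] = M^(5)(0) = μ*(μ^4 + 10*μ^2*σ^2 + 15*σ^4)

M_X(t) = e^(μ*t + σ^2*t^2/2)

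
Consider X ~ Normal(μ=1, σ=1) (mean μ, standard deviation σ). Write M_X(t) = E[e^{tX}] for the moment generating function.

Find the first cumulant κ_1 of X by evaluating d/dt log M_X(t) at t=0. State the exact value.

M_X(t) = e^(t^2/2 + t)
K_X(t) = log M_X(t) = t^2/2 + t
dK/dt = t + 1

κ_1 = dK/dt |_{t=0} = 1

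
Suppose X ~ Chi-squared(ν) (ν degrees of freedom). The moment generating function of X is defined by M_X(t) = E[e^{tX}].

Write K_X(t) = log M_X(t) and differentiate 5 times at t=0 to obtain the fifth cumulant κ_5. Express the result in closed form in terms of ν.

κ_5 = d^5K/dt^5 |_{t=0} = 384*ν

M_X(t) = (1 - 2*t)^(-ν/2)
K_X(t) = log M_X(t) = -ν*log(1 - 2*t)/2
dK/dt = -ν/(2*t - 1)
d^2K/dt^2 = 2*ν/(4*t^2 - 4*t + 1)
d^3K/dt^3 = -8*ν/(8*t^3 - 12*t^2 + 6*t - 1)
d^4K/dt^4 = 48*ν/(16*t^4 - 32*t^3 + 24*t^2 - 8*t + 1)
d^5K/dt^5 = -384*ν/(32*t^5 - 80*t^4 + 80*t^3 - 40*t^2 + 10*t - 1)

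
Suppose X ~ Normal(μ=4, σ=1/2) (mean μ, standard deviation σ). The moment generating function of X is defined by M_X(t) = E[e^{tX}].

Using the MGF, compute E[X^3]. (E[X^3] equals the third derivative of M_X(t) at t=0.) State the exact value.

E[X^3] = M^(3)(0) = 67

M_X(t) = e^(t^2/8 + 4*t)
M^(3)(t) = t^3*e^(4*t)*e^(t^2/8)/64 + 3*t^2*e^(4*t)*e^(t^2/8)/4 + 195*t*e^(4*t)*e^(t^2/8)/16 + 67*e^(4*t)*e^(t^2/8)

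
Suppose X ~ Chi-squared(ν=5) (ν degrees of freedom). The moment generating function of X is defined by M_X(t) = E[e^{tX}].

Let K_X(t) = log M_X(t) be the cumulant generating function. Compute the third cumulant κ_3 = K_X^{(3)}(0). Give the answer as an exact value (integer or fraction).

M_X(t) = (1 - 2*t)^(-5/2)
K_X(t) = log M_X(t) = -5*log(1 - 2*t)/2
D^3[K](t) = -40/(8*t^3 - 12*t^2 + 6*t - 1)

κ_3 = D^3[K](0) = 40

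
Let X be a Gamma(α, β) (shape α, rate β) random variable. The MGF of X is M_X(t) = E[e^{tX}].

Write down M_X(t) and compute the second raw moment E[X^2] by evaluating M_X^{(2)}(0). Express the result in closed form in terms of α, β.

M_X(t) = (β/(β - t))^α
D^2[M](t) = (α^2*β^α*(1/(β - t))^α + α*β^α*(1/(β - t))^α)/(β^2 - 2*β*t + t^2)

E[X^2] = D^2[M](0) = α*(α + 1)/β^2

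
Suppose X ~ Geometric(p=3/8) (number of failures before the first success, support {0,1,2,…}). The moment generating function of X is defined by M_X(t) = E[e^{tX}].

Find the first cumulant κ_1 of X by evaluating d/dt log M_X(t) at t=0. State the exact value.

M_X(t) = 3/(8*(1 - 5*e^(t)/8))
K_X(t) = log M_X(t) = -log(1 - 5*e^(t)/8) - 3*log(2) + log(3)
K^(1)(t) = -5*e^(t)/(5*e^(t) - 8)

κ_1 = K^(1)(0) = 5/3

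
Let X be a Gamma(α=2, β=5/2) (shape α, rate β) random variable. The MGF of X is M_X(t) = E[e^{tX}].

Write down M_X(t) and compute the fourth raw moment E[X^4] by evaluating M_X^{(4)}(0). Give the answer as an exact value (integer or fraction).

E[X^4] = D^4[M](0) = 384/125

M_X(t) = 25/(4*(5/2 - t)^2)
D^4[M](t) = 48000/(64*t^6 - 960*t^5 + 6000*t^4 - 20000*t^3 + 37500*t^2 - 37500*t + 15625)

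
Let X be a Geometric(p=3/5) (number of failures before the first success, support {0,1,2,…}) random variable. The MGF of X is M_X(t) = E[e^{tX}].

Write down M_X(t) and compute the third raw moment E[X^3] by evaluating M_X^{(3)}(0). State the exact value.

M_X(t) = 3/(5*(1 - 2*e^(t)/5))
M^(3)(t) = (24*e^(3*t) + 240*e^(2*t) + 150*e^(t))/(16*e^(4*t) - 160*e^(3*t) + 600*e^(2*t) - 1000*e^(t) + 625)

E[X^3] = M^(3)(0) = 46/9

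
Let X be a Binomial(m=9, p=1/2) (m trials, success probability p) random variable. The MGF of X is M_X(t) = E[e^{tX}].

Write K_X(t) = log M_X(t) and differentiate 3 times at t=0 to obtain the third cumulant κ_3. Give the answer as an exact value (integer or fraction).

M_X(t) = (e^(t)/2 + 1/2)^9
K_X(t) = log M_X(t) = 9*log(e^(t)/2 + 1/2)
dK/dt = 9*e^(t)/(e^(t) + 1)
d^2K/dt^2 = 9*e^(t)/(e^(2*t) + 2*e^(t) + 1)
d^3K/dt^3 = (-9*e^(2*t) + 9*e^(t))/(e^(3*t) + 3*e^(2*t) + 3*e^(t) + 1)

κ_3 = d^3K/dt^3 |_{t=0} = 0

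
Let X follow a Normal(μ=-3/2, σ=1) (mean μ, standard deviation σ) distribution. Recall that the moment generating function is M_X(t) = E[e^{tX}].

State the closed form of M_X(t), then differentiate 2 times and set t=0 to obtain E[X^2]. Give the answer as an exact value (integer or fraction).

E[X^2] = M′′(0) = 13/4

M_X(t) = e^(t^2/2 - 3*t/2)
M′(t) = t*e^(-3*t/2)*e^(t^2/2) - 3*e^(-3*t/2)*e^(t^2/2)/2
M′′(t) = (4*t^2*e^(t^2/2) - 12*t*e^(t^2/2) + 13*e^(t^2/2))*e^(-3*t/2)/4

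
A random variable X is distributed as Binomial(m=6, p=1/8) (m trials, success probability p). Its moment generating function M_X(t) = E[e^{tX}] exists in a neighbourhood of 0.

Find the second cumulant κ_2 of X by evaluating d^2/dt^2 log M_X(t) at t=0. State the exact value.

κ_2 = d^2K/dt^2 |_{t=0} = 21/32

M_X(t) = (e^(t)/8 + 7/8)^6
K_X(t) = log M_X(t) = 6*log(e^(t)/8 + 7/8)
dK/dt = 6*e^(t)/(e^(t) + 7)
d^2K/dt^2 = 42*e^(t)/(e^(2*t) + 14*e^(t) + 49)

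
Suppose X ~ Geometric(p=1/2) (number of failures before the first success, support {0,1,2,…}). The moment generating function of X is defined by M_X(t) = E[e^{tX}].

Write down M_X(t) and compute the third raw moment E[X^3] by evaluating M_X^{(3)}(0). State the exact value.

M_X(t) = 1/(2*(1 - e^(t)/2))
M^(3)(t) = (e^(3*t) + 8*e^(2*t) + 4*e^(t))/(e^(4*t) - 8*e^(3*t) + 24*e^(2*t) - 32*e^(t) + 16)

E[X^3] = M^(3)(0) = 13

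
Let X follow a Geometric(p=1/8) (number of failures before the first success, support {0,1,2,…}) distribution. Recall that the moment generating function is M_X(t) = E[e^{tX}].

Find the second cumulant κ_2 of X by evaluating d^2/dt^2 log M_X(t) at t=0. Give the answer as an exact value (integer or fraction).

M_X(t) = 1/(8*(1 - 7*e^(t)/8))
K_X(t) = log M_X(t) = -log(1 - 7*e^(t)/8) - 3*log(2)
K′(t) = -7*e^(t)/(7*e^(t) - 8)
K′′(t) = 56*e^(t)/(49*e^(2*t) - 112*e^(t) + 64)

κ_2 = K′′(0) = 56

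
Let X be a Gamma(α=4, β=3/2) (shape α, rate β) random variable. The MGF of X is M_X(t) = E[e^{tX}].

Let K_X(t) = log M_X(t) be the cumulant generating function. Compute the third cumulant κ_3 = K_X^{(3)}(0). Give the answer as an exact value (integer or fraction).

M_X(t) = 81/(16*(3/2 - t)^4)
K_X(t) = log M_X(t) = -4*log(3/2 - t) - 4*log(2) + 4*log(3)
dK/dt = -8/(2*t - 3)
d^2K/dt^2 = 16/(4*t^2 - 12*t + 9)
d^3K/dt^3 = -64/(8*t^3 - 36*t^2 + 54*t - 27)

κ_3 = d^3K/dt^3 |_{t=0} = 64/27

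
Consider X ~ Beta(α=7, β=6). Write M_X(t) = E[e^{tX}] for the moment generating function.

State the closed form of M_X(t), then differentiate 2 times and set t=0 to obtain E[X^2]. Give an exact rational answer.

M_X(t) = ₁F₁(7; 13; t)
D^2[M](t) = 4*₁F₁(9; 15; t)/13

E[X^2] = D^2[M](0) = 4/13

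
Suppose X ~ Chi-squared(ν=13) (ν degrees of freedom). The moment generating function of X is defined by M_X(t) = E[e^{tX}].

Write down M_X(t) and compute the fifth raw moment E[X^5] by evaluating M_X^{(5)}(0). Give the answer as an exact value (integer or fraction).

E[X^5] = M^(5)(0) = 1322685

M_X(t) = (1 - 2*t)^(-13/2)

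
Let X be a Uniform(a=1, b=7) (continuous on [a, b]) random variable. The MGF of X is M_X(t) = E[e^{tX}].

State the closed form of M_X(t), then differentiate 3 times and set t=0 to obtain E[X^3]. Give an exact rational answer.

E[X^3] = M′′′(0) = 100

M_X(t) = (e^(7*t) - e^(t))/(6*t)
M′(t) = (7*t*e^(7*t) - t*e^(t) - e^(7*t) + e^(t))/(6*t^2)
M′′(t) = (49*t^2*e^(7*t) - t^2*e^(t) - 14*t*e^(7*t) + 2*t*e^(t) + 2*e^(7*t) - 2*e^(t))/(6*t^3)
M′′′(t) = (343*t^3*e^(7*t) - t^3*e^(t) - 147*t^2*e^(7*t) + 3*t^2*e^(t) + 42*t*e^(7*t) - 6*t*e^(t) - 6*e^(7*t) + 6*e^(t))/(6*t^4)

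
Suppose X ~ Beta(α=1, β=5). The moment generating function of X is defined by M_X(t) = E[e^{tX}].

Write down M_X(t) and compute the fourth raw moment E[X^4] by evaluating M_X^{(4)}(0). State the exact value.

M_X(t) = ₁F₁(1; 6; t)
M′(t) = ₁F₁(2; 7; t)/6
M′′(t) = ₁F₁(3; 8; t)/21
M′′′(t) = ₁F₁(4; 9; t)/56
M′′′′(t) = ₁F₁(5; 10; t)/126

E[X^4] = M′′′′(0) = 1/126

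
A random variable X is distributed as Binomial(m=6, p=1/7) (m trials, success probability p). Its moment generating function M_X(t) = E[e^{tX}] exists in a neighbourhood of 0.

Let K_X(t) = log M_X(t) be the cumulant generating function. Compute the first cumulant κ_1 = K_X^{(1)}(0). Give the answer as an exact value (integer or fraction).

κ_1 = dK/dt |_{t=0} = 6/7

M_X(t) = (e^(t)/7 + 6/7)^6
K_X(t) = log M_X(t) = 6*log(e^(t)/7 + 6/7)
dK/dt = 6*e^(t)/(e^(t) + 6)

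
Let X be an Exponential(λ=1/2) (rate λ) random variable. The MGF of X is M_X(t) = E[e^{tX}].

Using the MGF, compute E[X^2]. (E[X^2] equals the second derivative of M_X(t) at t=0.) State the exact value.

E[X^2] = M′′(0) = 8

M_X(t) = 1/(2*(1/2 - t))
M′(t) = 2/(4*t^2 - 4*t + 1)
M′′(t) = -8/(8*t^3 - 12*t^2 + 6*t - 1)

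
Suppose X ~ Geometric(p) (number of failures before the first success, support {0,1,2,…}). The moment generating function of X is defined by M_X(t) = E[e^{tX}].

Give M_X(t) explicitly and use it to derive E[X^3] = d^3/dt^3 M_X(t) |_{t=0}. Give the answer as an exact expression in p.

M_X(t) = p/(-(1 - p)*e^(t) + 1)

E[X^3] = D^3[M](0) = -1 + 7/p - 12/p^2 + 6/p^3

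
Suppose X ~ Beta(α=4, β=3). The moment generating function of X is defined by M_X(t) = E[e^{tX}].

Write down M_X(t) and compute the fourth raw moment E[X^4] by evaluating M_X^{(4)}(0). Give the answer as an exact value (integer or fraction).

E[X^4] = M′′′′(0) = 1/6

M_X(t) = ₁F₁(4; 7; t)
M′(t) = 4*₁F₁(5; 8; t)/7
M′′(t) = 5*₁F₁(6; 9; t)/14
M′′′(t) = 5*₁F₁(7; 10; t)/21
M′′′′(t) = ₁F₁(8; 11; t)/6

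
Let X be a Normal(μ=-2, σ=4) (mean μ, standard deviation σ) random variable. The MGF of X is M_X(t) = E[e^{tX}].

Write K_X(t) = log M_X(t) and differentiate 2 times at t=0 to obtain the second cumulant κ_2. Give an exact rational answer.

κ_2 = K^(2)(0) = 16

M_X(t) = e^(8*t^2 - 2*t)
K_X(t) = log M_X(t) = 8*t^2 - 2*t
K^(2)(t) = 16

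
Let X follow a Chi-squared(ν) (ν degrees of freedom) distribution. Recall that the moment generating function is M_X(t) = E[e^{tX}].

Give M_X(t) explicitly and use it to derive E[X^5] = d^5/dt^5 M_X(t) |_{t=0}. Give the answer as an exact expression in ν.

E[X^5] = d^5M/dt^5 |_{t=0} = ν*(ν^4 + 20*ν^3 + 140*ν^2 + 400*ν + 384)

M_X(t) = (1 - 2*t)^(-ν/2)
dM/dt = -ν/(2*t*(1 - 2*t)^(ν/2) - (1 - 2*t)^(ν/2))
d^2M/dt^2 = (ν^2 + 2*ν)/(4*t^2*(1 - 2*t)^(ν/2) - 4*t*(1 - 2*t)^(ν/2) + (1 - 2*t)^(ν/2))
d^3M/dt^3 = (-ν^3 - 6*ν^2 - 8*ν)/(8*t^3*(1 - 2*t)^(ν/2) - 12*t^2*(1 - 2*t)^(ν/2) + 6*t*(1 - 2*t)^(ν/2) - (1 - 2*t)^(ν/2))
d^4M/dt^4 = (ν^4 + 12*ν^3 + 44*ν^2 + 48*ν)/(16*t^4*(1 - 2*t)^(ν/2) - 32*t^3*(1 - 2*t)^(ν/2) + 24*t^2*(1 - 2*t)^(ν/2) - 8*t*(1 - 2*t)^(ν/2) + (1 - 2*t)^(ν/2))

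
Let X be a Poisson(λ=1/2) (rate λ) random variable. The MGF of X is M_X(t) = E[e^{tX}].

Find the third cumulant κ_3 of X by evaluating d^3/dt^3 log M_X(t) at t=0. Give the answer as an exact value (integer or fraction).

κ_3 = K′′′(0) = 1/2

M_X(t) = e^(e^(t)/2 - 1/2)
K_X(t) = log M_X(t) = e^(t)/2 - 1/2
K′(t) = e^(t)/2
K′′(t) = e^(t)/2
K′′′(t) = e^(t)/2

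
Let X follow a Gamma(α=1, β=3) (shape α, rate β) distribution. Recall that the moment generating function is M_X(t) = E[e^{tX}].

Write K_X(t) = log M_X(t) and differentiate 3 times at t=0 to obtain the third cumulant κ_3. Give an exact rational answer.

κ_3 = D^3[K](0) = 2/27

M_X(t) = 3/(3 - t)
K_X(t) = log M_X(t) = -log(3 - t) + log(3)
D^3[K](t) = -2/(t^3 - 9*t^2 + 27*t - 27)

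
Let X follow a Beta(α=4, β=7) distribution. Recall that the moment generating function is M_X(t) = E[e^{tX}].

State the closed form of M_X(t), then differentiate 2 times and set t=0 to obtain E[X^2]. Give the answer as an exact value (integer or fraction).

E[X^2] = D^2[M](0) = 5/33

M_X(t) = ₁F₁(4; 11; t)
D^2[M](t) = 5*₁F₁(6; 13; t)/33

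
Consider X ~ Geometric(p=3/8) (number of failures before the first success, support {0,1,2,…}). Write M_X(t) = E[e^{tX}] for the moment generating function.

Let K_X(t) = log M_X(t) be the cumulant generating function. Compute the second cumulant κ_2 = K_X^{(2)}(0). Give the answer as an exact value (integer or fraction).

M_X(t) = 3/(8*(1 - 5*e^(t)/8))
K_X(t) = log M_X(t) = -log(1 - 5*e^(t)/8) - 3*log(2) + log(3)
K′(t) = -5*e^(t)/(5*e^(t) - 8)
K′′(t) = 40*e^(t)/(25*e^(2*t) - 80*e^(t) + 64)

κ_2 = K′′(0) = 40/9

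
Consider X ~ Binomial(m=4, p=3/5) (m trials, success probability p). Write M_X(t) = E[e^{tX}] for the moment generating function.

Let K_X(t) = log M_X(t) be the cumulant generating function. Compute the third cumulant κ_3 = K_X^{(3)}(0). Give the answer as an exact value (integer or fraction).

κ_3 = K^(3)(0) = -24/125

M_X(t) = (3*e^(t)/5 + 2/5)^4
K_X(t) = log M_X(t) = 4*log(3*e^(t)/5 + 2/5)
K^(3)(t) = (-72*e^(2*t) + 48*e^(t))/(27*e^(3*t) + 54*e^(2*t) + 36*e^(t) + 8)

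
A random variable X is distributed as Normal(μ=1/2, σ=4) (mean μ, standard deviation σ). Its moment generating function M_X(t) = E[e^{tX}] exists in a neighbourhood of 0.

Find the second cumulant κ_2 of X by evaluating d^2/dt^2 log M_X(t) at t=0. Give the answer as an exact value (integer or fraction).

κ_2 = d^2K/dt^2 |_{t=0} = 16

M_X(t) = e^(8*t^2 + t/2)
K_X(t) = log M_X(t) = 8*t^2 + t/2
dK/dt = 16*t + 1/2
d^2K/dt^2 = 16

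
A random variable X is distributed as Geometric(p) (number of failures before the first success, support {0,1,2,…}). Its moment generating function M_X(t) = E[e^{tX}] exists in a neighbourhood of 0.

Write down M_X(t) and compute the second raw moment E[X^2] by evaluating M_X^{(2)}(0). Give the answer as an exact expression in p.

M_X(t) = p/(-(1 - p)*e^(t) + 1)
dM/dt = (-p^2*e^(t) + p*e^(t))/(p^2*e^(2*t) - 2*p*e^(2*t) + 2*p*e^(t) + e^(2*t) - 2*e^(t) + 1)

E[X^2] = d^2M/dt^2 |_{t=0} = 1 - 3/p + 2/p^2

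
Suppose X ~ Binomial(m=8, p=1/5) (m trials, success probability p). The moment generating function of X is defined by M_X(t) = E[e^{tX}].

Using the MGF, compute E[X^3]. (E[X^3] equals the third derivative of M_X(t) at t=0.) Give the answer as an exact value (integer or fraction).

E[X^3] = M^(3)(0) = 1376/125

M_X(t) = (e^(t)/5 + 4/5)^8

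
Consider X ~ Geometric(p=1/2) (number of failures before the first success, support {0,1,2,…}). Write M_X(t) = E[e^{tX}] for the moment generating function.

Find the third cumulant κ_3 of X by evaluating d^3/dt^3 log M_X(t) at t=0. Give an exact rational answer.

M_X(t) = 1/(2*(1 - e^(t)/2))
K_X(t) = log M_X(t) = -log(1 - e^(t)/2) - log(2)
K^(3)(t) = (-2*e^(2*t) - 4*e^(t))/(e^(3*t) - 6*e^(2*t) + 12*e^(t) - 8)

κ_3 = K^(3)(0) = 6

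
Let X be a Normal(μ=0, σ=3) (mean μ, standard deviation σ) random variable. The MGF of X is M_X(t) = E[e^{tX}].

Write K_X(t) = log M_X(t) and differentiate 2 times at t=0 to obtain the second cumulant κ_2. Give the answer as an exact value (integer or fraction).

M_X(t) = e^(9*t^2/2)
K_X(t) = log M_X(t) = 9*t^2/2
K^(2)(t) = 9

κ_2 = K^(2)(0) = 9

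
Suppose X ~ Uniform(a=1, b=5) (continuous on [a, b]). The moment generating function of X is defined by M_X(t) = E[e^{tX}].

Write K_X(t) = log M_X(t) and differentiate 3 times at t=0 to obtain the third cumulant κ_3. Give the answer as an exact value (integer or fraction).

M_X(t) = (e^(5*t) - e^(t))/(4*t)
K_X(t) = log M_X(t) = -log(t) + log(e^(5*t) - e^(t)) - 2*log(2)
K′(t) = (5*t*e^(4*t) - t - e^(4*t) + 1)/(t*e^(4*t) - t)
K′′(t) = (-16*t^2*e^(4*t) + e^(8*t) - 2*e^(4*t) + 1)/(t^2*e^(8*t) - 2*t^2*e^(4*t) + t^2)
K′′′(t) = (64*t^3*e^(8*t) + 64*t^3*e^(4*t) - 2*e^(12*t) + 6*e^(8*t) - 6*e^(4*t) + 2)/(t^3*e^(12*t) - 3*t^3*e^(8*t) + 3*t^3*e^(4*t) - t^3)

κ_3 = K′′′(0) = 0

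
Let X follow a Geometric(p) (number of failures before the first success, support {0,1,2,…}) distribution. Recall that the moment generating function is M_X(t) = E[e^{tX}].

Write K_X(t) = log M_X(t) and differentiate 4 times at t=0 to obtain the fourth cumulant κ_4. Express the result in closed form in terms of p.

M_X(t) = p/(-(1 - p)*e^(t) + 1)
K_X(t) = log M_X(t) = log(p) - log(-(1 - p)*e^(t) + 1)
K′(t) = (-p*e^(t) + e^(t))/(p*e^(t) - e^(t) + 1)
K′′(t) = (-p*e^(t) + e^(t))/(p^2*e^(2*t) - 2*p*e^(2*t) + 2*p*e^(t) + e^(2*t) - 2*e^(t) + 1)

κ_4 = K′′′′(0) = (-p^3 + 7*p^2 - 12*p + 6)/p^4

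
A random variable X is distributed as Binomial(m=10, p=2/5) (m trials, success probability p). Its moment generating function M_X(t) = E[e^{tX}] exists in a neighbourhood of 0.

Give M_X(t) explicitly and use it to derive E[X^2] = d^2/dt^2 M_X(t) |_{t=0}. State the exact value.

E[X^2] = M′′(0) = 92/5

M_X(t) = (2*e^(t)/5 + 3/5)^10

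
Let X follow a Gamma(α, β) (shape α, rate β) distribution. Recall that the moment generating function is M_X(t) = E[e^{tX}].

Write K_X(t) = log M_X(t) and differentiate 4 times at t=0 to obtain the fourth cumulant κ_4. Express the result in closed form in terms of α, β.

M_X(t) = (β/(β - t))^α
K_X(t) = log M_X(t) = α*(log(β) - log(β - t))
K^(4)(t) = 6*α/(β^4 - 4*β^3*t + 6*β^2*t^2 - 4*β*t^3 + t^4)

κ_4 = K^(4)(0) = 6*α/β^4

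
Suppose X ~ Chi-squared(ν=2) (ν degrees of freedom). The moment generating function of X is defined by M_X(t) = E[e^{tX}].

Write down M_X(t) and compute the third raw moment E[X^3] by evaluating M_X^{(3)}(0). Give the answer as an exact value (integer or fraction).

M_X(t) = 1/(1 - 2*t)
dM/dt = 2/(4*t^2 - 4*t + 1)
d^2M/dt^2 = -8/(8*t^3 - 12*t^2 + 6*t - 1)
d^3M/dt^3 = 48/(16*t^4 - 32*t^3 + 24*t^2 - 8*t + 1)

E[X^3] = d^3M/dt^3 |_{t=0} = 48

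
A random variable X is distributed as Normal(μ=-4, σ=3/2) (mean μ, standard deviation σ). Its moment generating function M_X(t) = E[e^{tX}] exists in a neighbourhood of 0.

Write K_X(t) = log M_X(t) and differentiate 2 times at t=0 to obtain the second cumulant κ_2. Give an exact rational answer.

κ_2 = D^2[K](0) = 9/4

M_X(t) = e^(9*t^2/8 - 4*t)
K_X(t) = log M_X(t) = 9*t^2/8 - 4*t
D^2[K](t) = 9/4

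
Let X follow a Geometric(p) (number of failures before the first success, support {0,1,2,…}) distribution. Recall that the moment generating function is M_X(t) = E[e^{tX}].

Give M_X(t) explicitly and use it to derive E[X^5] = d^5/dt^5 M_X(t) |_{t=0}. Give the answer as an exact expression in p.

E[X^5] = D^5[M](0) = -1 + 31/p - 180/p^2 + 390/p^3 - 360/p^4 + 120/p^5

M_X(t) = p/(-(1 - p)*e^(t) + 1)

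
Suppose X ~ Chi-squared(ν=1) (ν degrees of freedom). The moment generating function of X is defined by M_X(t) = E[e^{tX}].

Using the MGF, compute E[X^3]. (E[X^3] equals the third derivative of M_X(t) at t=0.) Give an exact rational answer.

M_X(t) = 1/√(1 - 2*t)
D^3[M](t) = -15/(8*t^3*√(1 - 2*t) - 12*t^2*√(1 - 2*t) + 6*t*√(1 - 2*t) - √(1 - 2*t))

E[X^3] = D^3[M](0) = 15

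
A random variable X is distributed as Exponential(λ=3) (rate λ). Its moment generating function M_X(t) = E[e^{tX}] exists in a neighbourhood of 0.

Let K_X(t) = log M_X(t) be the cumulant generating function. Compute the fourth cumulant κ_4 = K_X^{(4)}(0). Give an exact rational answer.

κ_4 = K^(4)(0) = 2/27

M_X(t) = 3/(3 - t)
K_X(t) = log M_X(t) = -log(3 - t) + log(3)
K^(4)(t) = 6/(t^4 - 12*t^3 + 54*t^2 - 108*t + 81)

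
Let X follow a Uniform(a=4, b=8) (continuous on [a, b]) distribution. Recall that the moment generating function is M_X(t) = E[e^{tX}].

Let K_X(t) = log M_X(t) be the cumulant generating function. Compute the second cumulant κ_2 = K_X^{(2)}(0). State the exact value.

κ_2 = K^(2)(0) = 4/3

M_X(t) = (e^(8*t) - e^(4*t))/(4*t)
K_X(t) = log M_X(t) = -log(t) + log(e^(8*t) - e^(4*t)) - 2*log(2)
K^(2)(t) = (-16*t^2*e^(4*t) + e^(8*t) - 2*e^(4*t) + 1)/(t^2*e^(8*t) - 2*t^2*e^(4*t) + t^2)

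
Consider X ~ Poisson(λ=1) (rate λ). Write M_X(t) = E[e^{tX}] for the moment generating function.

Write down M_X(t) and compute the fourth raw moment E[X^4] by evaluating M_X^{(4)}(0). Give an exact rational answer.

E[X^4] = d^4M/dt^4 |_{t=0} = 15

M_X(t) = e^(e^(t) - 1)
dM/dt = e^(-1)*e^(t)*e^(e^(t))
d^2M/dt^2 = (e^(2*t)*e^(e^(t)) + e^(t)*e^(e^(t)))*e^(-1)
d^3M/dt^3 = (e^(3*t)*e^(e^(t)) + 3*e^(2*t)*e^(e^(t)) + e^(t)*e^(e^(t)))*e^(-1)
d^4M/dt^4 = (e^(4*t)*e^(e^(t)) + 6*e^(3*t)*e^(e^(t)) + 7*e^(2*t)*e^(e^(t)) + e^(t)*e^(e^(t)))*e^(-1)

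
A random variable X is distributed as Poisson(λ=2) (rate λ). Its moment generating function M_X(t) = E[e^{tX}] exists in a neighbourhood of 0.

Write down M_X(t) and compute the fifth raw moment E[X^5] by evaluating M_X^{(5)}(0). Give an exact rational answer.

E[X^5] = d^5M/dt^5 |_{t=0} = 454

M_X(t) = e^(2*e^(t) - 2)
dM/dt = 2*e^(-2)*e^(t)*e^(2*e^(t))
d^2M/dt^2 = (4*e^(2*t)*e^(2*e^(t)) + 2*e^(t)*e^(2*e^(t)))*e^(-2)
d^3M/dt^3 = (8*e^(3*t)*e^(2*e^(t)) + 12*e^(2*t)*e^(2*e^(t)) + 2*e^(t)*e^(2*e^(t)))*e^(-2)
d^4M/dt^4 = (16*e^(4*t)*e^(2*e^(t)) + 48*e^(3*t)*e^(2*e^(t)) + 28*e^(2*t)*e^(2*e^(t)) + 2*e^(t)*e^(2*e^(t)))*e^(-2)
d^5M/dt^5 = (32*e^(5*t)*e^(2*e^(t)) + 160*e^(4*t)*e^(2*e^(t)) + 200*e^(3*t)*e^(2*e^(t)) + 60*e^(2*t)*e^(2*e^(t)) + 2*e^(t)*e^(2*e^(t)))*e^(-2)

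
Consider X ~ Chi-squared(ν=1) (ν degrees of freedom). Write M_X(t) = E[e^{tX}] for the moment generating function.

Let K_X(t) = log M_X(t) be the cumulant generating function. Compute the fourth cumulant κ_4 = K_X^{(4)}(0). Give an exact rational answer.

κ_4 = d^4K/dt^4 |_{t=0} = 48

M_X(t) = 1/√(1 - 2*t)
K_X(t) = log M_X(t) = -log(1 - 2*t)/2
dK/dt = -1/(2*t - 1)
d^2K/dt^2 = 2/(4*t^2 - 4*t + 1)
d^3K/dt^3 = -8/(8*t^3 - 12*t^2 + 6*t - 1)
d^4K/dt^4 = 48/(16*t^4 - 32*t^3 + 24*t^2 - 8*t + 1)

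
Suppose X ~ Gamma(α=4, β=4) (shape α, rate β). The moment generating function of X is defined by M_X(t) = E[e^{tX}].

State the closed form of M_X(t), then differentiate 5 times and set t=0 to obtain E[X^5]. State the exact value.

M_X(t) = 256/(4 - t)^4
M′(t) = -1024/(t^5 - 20*t^4 + 160*t^3 - 640*t^2 + 1280*t - 1024)
M′′(t) = 5120/(t^6 - 24*t^5 + 240*t^4 - 1280*t^3 + 3840*t^2 - 6144*t + 4096)
M′′′(t) = -30720/(t^7 - 28*t^6 + 336*t^5 - 2240*t^4 + 8960*t^3 - 21504*t^2 + 28672*t - 16384)
M′′′′(t) = 215040/(t^8 - 32*t^7 + 448*t^6 - 3584*t^5 + 17920*t^4 - 57344*t^3 + 114688*t^2 - 131072*t + 65536)
M′′′′′(t) = -1720320/(t^9 - 36*t^8 + 576*t^7 - 5376*t^6 + 32256*t^5 - 129024*t^4 + 344064*t^3 - 589824*t^2 + 589824*t - 262144)

E[X^5] = M′′′′′(0) = 105/16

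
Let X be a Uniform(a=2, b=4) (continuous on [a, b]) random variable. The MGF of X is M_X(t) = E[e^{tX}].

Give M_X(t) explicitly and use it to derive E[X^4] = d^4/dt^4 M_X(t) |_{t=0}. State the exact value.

M_X(t) = (e^(4*t) - e^(2*t))/(2*t)
dM/dt = (4*t*e^(4*t) - 2*t*e^(2*t) - e^(4*t) + e^(2*t))/(2*t^2)
d^2M/dt^2 = (8*t^2*e^(4*t) - 2*t^2*e^(2*t) - 4*t*e^(4*t) + 2*t*e^(2*t) + e^(4*t) - e^(2*t))/t^3
d^3M/dt^3 = (32*t^3*e^(4*t) - 4*t^3*e^(2*t) - 24*t^2*e^(4*t) + 6*t^2*e^(2*t) + 12*t*e^(4*t) - 6*t*e^(2*t) - 3*e^(4*t) + 3*e^(2*t))/t^4

E[X^4] = d^4M/dt^4 |_{t=0} = 496/5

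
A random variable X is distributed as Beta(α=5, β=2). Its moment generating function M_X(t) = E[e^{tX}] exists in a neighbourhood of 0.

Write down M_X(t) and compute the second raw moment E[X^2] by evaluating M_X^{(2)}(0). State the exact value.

M_X(t) = ₁F₁(5; 7; t)
D^2[M](t) = 15*₁F₁(7; 9; t)/28

E[X^2] = D^2[M](0) = 15/28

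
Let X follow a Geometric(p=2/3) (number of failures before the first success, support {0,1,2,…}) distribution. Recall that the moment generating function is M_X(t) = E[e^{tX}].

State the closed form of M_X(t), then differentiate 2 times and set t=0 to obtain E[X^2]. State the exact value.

M_X(t) = 2/(3*(1 - e^(t)/3))
M^(2)(t) = (-2*e^(2*t) - 6*e^(t))/(e^(3*t) - 9*e^(2*t) + 27*e^(t) - 27)

E[X^2] = M^(2)(0) = 1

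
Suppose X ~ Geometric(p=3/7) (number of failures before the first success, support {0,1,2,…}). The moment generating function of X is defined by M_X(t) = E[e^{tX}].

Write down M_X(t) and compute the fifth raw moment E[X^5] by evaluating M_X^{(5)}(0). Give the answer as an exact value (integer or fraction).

M_X(t) = 3/(7*(1 - 4*e^(t)/7))

E[X^5] = M^(5)(0) = 135628/81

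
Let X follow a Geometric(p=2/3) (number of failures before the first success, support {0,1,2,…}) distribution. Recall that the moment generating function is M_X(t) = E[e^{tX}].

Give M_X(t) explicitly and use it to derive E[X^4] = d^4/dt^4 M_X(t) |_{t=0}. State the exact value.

E[X^4] = M′′′′(0) = 10

M_X(t) = 2/(3*(1 - e^(t)/3))
M′(t) = 2*e^(t)/(e^(2*t) - 6*e^(t) + 9)
M′′(t) = (-2*e^(2*t) - 6*e^(t))/(e^(3*t) - 9*e^(2*t) + 27*e^(t) - 27)
M′′′(t) = (2*e^(3*t) + 24*e^(2*t) + 18*e^(t))/(e^(4*t) - 12*e^(3*t) + 54*e^(2*t) - 108*e^(t) + 81)
M′′′′(t) = (-2*e^(4*t) - 66*e^(3*t) - 198*e^(2*t) - 54*e^(t))/(e^(5*t) - 15*e^(4*t) + 90*e^(3*t) - 270*e^(2*t) + 405*e^(t) - 243)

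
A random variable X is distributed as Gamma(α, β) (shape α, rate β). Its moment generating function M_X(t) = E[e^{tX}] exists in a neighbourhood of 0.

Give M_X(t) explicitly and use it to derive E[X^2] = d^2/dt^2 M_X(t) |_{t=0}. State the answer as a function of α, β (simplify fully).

M_X(t) = (β/(β - t))^α
M′(t) = -α*β^α*(1/(β - t))^α/(-β + t)
M′′(t) = (α^2*β^α*(1/(β - t))^α + α*β^α*(1/(β - t))^α)/(β^2 - 2*β*t + t^2)

E[X^2] = M′′(0) = α*(α + 1)/β^2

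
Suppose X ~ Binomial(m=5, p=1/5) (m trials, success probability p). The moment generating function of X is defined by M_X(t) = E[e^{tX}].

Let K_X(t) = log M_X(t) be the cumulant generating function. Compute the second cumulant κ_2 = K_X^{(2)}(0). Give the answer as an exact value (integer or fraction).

κ_2 = K^(2)(0) = 4/5

M_X(t) = (e^(t)/5 + 4/5)^5
K_X(t) = log M_X(t) = 5*log(e^(t)/5 + 4/5)
K^(2)(t) = 20*e^(t)/(e^(2*t) + 8*e^(t) + 16)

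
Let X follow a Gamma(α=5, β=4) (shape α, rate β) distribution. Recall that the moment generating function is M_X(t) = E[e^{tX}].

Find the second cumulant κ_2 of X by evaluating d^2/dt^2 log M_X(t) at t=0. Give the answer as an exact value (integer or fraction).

M_X(t) = 1024/(4 - t)^5
K_X(t) = log M_X(t) = -5*log(4 - t) + 10*log(2)
K′(t) = -5/(t - 4)
K′′(t) = 5/(t^2 - 8*t + 16)

κ_2 = K′′(0) = 5/16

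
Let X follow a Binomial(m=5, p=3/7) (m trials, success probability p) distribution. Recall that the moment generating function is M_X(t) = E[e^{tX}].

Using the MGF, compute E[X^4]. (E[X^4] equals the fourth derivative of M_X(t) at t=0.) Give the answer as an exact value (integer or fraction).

M_X(t) = (3*e^(t)/7 + 4/7)^5
M^(4)(t) = 151875*e^(5*t)/16807 + 414720*e^(4*t)/16807 + 349920*e^(3*t)/16807 + 92160*e^(2*t)/16807 + 3840*e^(t)/16807

E[X^4] = M^(4)(0) = 144645/2401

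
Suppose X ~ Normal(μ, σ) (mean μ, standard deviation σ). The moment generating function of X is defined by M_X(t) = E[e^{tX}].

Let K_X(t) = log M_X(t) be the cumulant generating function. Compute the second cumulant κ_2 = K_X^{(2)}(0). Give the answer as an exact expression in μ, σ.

M_X(t) = e^(μ*t + σ^2*t^2/2)
K_X(t) = log M_X(t) = μ*t + σ^2*t^2/2
K′(t) = μ + σ^2*t
K′′(t) = σ^2

κ_2 = K′′(0) = σ^2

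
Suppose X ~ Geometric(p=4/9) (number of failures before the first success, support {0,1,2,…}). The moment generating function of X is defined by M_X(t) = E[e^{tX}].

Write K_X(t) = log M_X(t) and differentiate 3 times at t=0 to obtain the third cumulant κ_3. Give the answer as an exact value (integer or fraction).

M_X(t) = 4/(9*(1 - 5*e^(t)/9))
K_X(t) = log M_X(t) = -log(1 - 5*e^(t)/9) - 2*log(3) + 2*log(2)
D^3[K](t) = (-225*e^(2*t) - 405*e^(t))/(125*e^(3*t) - 675*e^(2*t) + 1215*e^(t) - 729)

κ_3 = D^3[K](0) = 315/32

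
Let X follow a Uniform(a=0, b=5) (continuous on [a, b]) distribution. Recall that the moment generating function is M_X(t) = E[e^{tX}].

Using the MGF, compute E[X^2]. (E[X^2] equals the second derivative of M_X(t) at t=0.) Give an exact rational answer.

M_X(t) = (e^(5*t) - 1)/(5*t)
dM/dt = (5*t*e^(5*t) - e^(5*t) + 1)/(5*t^2)
d^2M/dt^2 = (25*t^2*e^(5*t) - 10*t*e^(5*t) + 2*e^(5*t) - 2)/(5*t^3)

E[X^2] = d^2M/dt^2 |_{t=0} = 25/3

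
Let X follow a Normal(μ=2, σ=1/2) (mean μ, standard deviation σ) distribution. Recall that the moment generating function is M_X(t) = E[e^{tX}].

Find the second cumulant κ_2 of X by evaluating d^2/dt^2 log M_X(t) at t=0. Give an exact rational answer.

M_X(t) = e^(t^2/8 + 2*t)
K_X(t) = log M_X(t) = t^2/8 + 2*t
K′(t) = t/4 + 2
K′′(t) = 1/4

κ_2 = K′′(0) = 1/4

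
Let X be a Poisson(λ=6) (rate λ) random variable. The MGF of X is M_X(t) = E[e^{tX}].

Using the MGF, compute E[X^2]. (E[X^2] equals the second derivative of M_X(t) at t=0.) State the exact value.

M_X(t) = e^(6*e^(t) - 6)
D^2[M](t) = (36*e^(2*t)*e^(6*e^(t)) + 6*e^(t)*e^(6*e^(t)))*e^(-6)

E[X^2] = D^2[M](0) = 42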